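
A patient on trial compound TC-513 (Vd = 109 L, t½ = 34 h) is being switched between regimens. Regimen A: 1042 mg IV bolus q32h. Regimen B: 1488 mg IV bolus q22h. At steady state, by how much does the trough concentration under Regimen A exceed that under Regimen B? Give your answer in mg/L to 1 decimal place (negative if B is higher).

-13.7 mg/L

Regimen A: f = (1/2)^(32/34) ≈ 0.5208; Cmin,ss = (1042/109)·f/(1−f) ≈ 10.390 mg/L.
Regimen B: f = (1/2)^(22/34) ≈ 0.6386; Cmin,ss = (1488/109)·f/(1−f) ≈ 24.122 mg/L.
Difference ≈ 10.390 − 24.122 ≈ -13.732 mg/L.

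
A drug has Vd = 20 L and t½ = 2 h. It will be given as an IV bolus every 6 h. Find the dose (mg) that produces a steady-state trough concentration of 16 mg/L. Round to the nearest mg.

2240 mg

τ/t½ = 6/2 ≈ 3, so f = (1/2)^(6/2) ≈ 0.125000.
Cmin,ss = (D/Vd)·f/(1−f), so D = Cmin,ss·Vd·(1−f)/f.
D = 16 × 20 × (1−f)/f ≈ 16 × 20 × 7.00000 ≈ 2240.00 mg.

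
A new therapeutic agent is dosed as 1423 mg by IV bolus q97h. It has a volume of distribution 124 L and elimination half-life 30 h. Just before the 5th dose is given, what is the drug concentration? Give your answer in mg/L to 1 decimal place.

1.4 mg/L

f = (1/2)^(τ/t½) = (1/2)^(97/30) ≈ 0.1063.
C₀ = D/Vd = 1423/124 ≈ 11.476 mg/L.
Before the 5th dose, 4 doses have been given. Superposition: Cmin = C₀·(f + f² + … + f^4).
≈ 11.476 × (0.1063 + 0.0113 + 0.0012 + 0.0001) ≈ 11.476 × 0.1189 ≈ 1.364 mg/L.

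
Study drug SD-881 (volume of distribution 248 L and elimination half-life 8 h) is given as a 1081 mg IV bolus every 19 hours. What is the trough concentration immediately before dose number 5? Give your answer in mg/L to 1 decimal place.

1.0 mg/L

f = (1/2)^(τ/t½) = (1/2)^(19/8) ≈ 0.1928.
C₀ = D/Vd = 1081/248 ≈ 4.359 mg/L.
Before the 5th dose, 4 doses have been given. Superposition: Cmin = C₀·(f + f² + … + f^4).
≈ 4.359 × (0.1928 + 0.0372 + 0.0072 + 0.0014) ≈ 4.359 × 0.2386 ≈ 1.040 mg/L.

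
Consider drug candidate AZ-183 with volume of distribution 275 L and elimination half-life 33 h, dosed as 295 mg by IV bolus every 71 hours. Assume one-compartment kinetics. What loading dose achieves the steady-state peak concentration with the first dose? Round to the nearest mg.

f = (1/2)^(71/33) ≈ 0.225076; accumulation ratio R = 1/(1−f) ≈ 1.29045.
Loading dose to hit Cmax,ss on first dose: D_load = D_maint·R ≈ 295 × 1.29045 ≈ 380.68 mg.

381 mg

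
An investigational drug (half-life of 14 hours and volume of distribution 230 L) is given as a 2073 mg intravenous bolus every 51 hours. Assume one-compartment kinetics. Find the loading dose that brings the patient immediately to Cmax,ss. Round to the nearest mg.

2253 mg

f = (1/2)^(51/14) ≈ 0.080055; accumulation ratio R = 1/(1−f) ≈ 1.08702.
Loading dose to hit Cmax,ss on first dose: D_load = D_maint·R ≈ 2073 × 1.08702 ≈ 2253.39 mg.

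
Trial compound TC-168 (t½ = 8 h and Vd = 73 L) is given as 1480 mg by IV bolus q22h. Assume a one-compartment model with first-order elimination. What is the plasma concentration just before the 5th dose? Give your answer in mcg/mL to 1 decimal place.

3.5 mcg/mL

f = (1/2)^(τ/t½) = (1/2)^(22/8) ≈ 0.1487.
C₀ = D/Vd = 1480/73 ≈ 20.274 mcg/mL.
Before the 5th dose, 4 doses have been given. Superposition: Cmin = C₀·(f + f² + … + f^4).
≈ 20.274 × (0.1487 + 0.0221 + 0.0033 + 0.0005) ≈ 20.274 × 0.1746 ≈ 3.540 mcg/mL.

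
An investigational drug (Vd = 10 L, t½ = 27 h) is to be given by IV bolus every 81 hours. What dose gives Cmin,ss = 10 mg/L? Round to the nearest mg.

τ/t½ = 81/27 ≈ 3, so f = (1/2)^(81/27) ≈ 0.125000.
Cmin,ss = (D/Vd)·f/(1−f), so D = Cmin,ss·Vd·(1−f)/f.
D = 10 × 10 × (1−f)/f ≈ 10 × 10 × 7.00000 ≈ 700.00 mg.

700 mg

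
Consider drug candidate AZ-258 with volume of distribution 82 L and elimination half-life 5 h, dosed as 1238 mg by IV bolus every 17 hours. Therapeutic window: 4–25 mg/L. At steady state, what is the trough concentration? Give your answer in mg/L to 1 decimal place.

1.6 mg/L

k = ln2/t½ = ln2/5 ≈ 0.138629 h⁻¹; fraction remaining f = e^(−kτ) = e^(−0.138629×17) ≈ 0.0947.
At steady state, accumulation factor R = 1/(1 − e^(−kτ)) ≈ 1.1046.
Each bolus raises the concentration by D/Vd = 1238/82 ≈ 15.098 mg/L.
Steady-state peak Cmax,ss = C₀·R ≈ 15.098 × 1.1046 ≈ 16.677 mg/L.
One interval later, Cmin,ss = Cmax,ss·e^(−kτ) ≈ 16.677 × 0.0947 ≈ 1.579 mg/L.
Trough 1.6 mg/L vs MEC 4 mg/L: subtherapeutic.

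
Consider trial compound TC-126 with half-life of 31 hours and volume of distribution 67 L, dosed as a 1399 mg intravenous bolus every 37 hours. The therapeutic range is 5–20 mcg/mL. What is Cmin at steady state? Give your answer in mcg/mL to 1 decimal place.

16.2 mcg/mL

τ/t½ = 37/31 ≈ 1.1935, so fraction remaining f = (1/2)^(37/31) ≈ 0.4372.
Accumulation ratio R = 1/(1 − f) ≈ 1/0.5628 ≈ 1.7768.
Single-dose peak C₀ = D/Vd = 1399/67 ≈ 20.881 mcg/mL.
Cmax,ss = C₀/(1 − f) ≈ 20.881/0.5628 ≈ 37.102 mcg/mL.
Steady-state trough Cmin,ss = Cmax,ss·f ≈ 37.102 × 0.4372 ≈ 16.221 mcg/mL.
Trough 16.2 mcg/mL vs MEC 5 mcg/mL: adequate.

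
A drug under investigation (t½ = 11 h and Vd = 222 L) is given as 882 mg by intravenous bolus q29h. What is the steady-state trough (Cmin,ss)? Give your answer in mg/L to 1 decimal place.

0.8 mg/L

k = ln2/t½ = ln2/11 ≈ 0.063013 h⁻¹; fraction remaining f = e^(−kτ) = e^(−0.063013×29) ≈ 0.1608.
At steady state, accumulation factor R = 1/(1 − e^(−kτ)) ≈ 1.1916.
Single-dose peak C₀ = D/Vd = 882/222 ≈ 3.973 mg/L.
Steady-state peak Cmax,ss = C₀·R ≈ 3.973 × 1.1916 ≈ 4.734 mg/L.
Steady-state trough Cmin,ss = Cmax,ss·f ≈ 4.734 × 0.1608 ≈ 0.761 mg/L.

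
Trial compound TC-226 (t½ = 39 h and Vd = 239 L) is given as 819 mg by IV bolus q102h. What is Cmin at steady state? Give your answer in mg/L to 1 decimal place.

k = ln2/t½ = ln2/39 ≈ 0.017773 h⁻¹; fraction remaining f = e^(−kτ) = e^(−0.017773×102) ≈ 0.1632.
At steady state, accumulation factor R = 1/(1 − e^(−kτ)) ≈ 1.1950.
Each bolus raises the concentration by D/Vd = 819/239 ≈ 3.427 mg/L.
Steady-state peak Cmax,ss = C₀·R ≈ 3.427 × 1.1950 ≈ 4.095 mg/L.
One interval later, Cmin,ss = Cmax,ss·e^(−kτ) ≈ 4.095 × 0.1632 ≈ 0.668 mg/L.

0.7 mg/L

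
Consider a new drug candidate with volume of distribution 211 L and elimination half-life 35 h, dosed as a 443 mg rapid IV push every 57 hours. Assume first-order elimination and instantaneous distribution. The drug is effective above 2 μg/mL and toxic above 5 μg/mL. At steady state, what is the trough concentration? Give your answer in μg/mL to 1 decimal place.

k = ln2/t½ = ln2/35 ≈ 0.019804 h⁻¹; fraction remaining f = e^(−kτ) = e^(−0.019804×57) ≈ 0.3234.
At steady state, accumulation factor R = 1/(1 − e^(−kτ)) ≈ 1.4780.
Each bolus raises the concentration by D/Vd = 443/211 ≈ 2.100 μg/mL.
Cmax,ss = C₀/(1 − f) ≈ 2.100/0.6766 ≈ 3.104 μg/mL.
One interval later, Cmin,ss = Cmax,ss·e^(−kτ) ≈ 3.104 × 0.3234 ≈ 1.004 μg/mL.
Trough 1.0 μg/mL vs MEC 2 μg/mL: subtherapeutic.

1.0 μg/mL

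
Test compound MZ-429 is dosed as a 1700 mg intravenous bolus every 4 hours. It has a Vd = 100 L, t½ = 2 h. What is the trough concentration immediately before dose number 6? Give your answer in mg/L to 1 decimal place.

f = (1/2)^(τ/t½) = (1/2)^(4/2) ≈ 0.2500.
C₀ = D/Vd = 1700/100 ≈ 17.000 mg/L.
Before the 6th dose, 5 doses have been given. Superposition: Cmin = C₀·(f + f² + … + f^5).
≈ 17.000 × (0.2500 + 0.0625 + 0.0156 + 0.0039 + 0.0010) ≈ 17.000 × 0.3330 ≈ 5.661 mg/L.

5.7 mg/L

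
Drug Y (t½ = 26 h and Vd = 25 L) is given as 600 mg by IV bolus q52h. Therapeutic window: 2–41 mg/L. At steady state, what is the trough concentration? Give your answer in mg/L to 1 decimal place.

8.0 mg/L

The dosing interval is 2 half-lives, so f = 2^(−2) = 0.25.
Accumulation ratio R = 1/(1 − f) = 1/0.75 = 4/3.
Single-dose peak C₀ = D/Vd = 600/25 = 24 mg/L.
Steady-state peak Cmax,ss = C₀·R = 24 × 4/3 ≈ 32.000 mg/L.
Steady-state trough Cmin,ss = Cmax,ss·f ≈ 32.000 × 0.25 ≈ 8.000 mg/L.
Trough 8.0 mg/L vs MEC 2 mg/L: adequate.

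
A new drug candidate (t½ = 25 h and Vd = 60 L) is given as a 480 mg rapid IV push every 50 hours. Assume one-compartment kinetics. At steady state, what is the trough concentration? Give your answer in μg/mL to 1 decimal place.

τ = 50 h = 2 half-lives, so f = (1/2)^2 = 0.25.
Accumulation ratio R = 1/(1 − f) = 1/0.75 = 4/3.
Single-dose peak C₀ = D/Vd = 480/60 = 8 μg/mL.
Steady-state peak Cmax,ss = C₀·R = 8 × 4/3 ≈ 10.667 μg/mL.
Steady-state trough Cmin,ss = Cmax,ss·f ≈ 10.667 × 0.25 ≈ 2.667 μg/mL.

2.7 μg/mL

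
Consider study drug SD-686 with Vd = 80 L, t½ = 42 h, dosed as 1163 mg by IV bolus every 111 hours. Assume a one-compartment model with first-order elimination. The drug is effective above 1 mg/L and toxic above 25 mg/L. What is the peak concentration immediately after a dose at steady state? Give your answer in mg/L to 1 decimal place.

τ/t½ = 111/42 ≈ 2.6429, so fraction remaining f = (1/2)^(111/42) ≈ 0.1601.
At steady state, accumulation factor R = 1/(1 − e^(−kτ)) ≈ 1.1906.
Each bolus raises the concentration by D/Vd = 1163/80 ≈ 14.537 mg/L.
Steady-state peak Cmax,ss = C₀·R ≈ 14.537 × 1.1906 ≈ 17.308 mg/L.
Peak 17.3 mg/L vs MTC 25 mg/L: below toxic threshold.

17.3 mg/L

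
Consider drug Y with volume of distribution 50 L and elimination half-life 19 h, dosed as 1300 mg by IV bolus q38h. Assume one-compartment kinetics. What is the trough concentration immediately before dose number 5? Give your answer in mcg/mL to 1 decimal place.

8.6 mcg/mL

f = (1/2)^(τ/t½) = (1/2)^(38/19) ≈ 0.2500.
C₀ = D/Vd = 1300/50 ≈ 26.000 mcg/mL.
Before the 5th dose, 4 doses have been given. Superposition: Cmin = C₀·(f + f² + … + f^4).
≈ 26.000 × (0.2500 + 0.0625 + 0.0156 + 0.0039) ≈ 26.000 × 0.3320 ≈ 8.632 mcg/mL.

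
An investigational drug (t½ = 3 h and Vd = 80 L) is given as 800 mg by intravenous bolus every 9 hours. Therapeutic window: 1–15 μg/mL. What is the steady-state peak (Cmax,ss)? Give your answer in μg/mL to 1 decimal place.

11.4 μg/mL

τ = 9 h = 3 half-lives, so f = (1/2)^3 = 0.125.
Accumulation ratio R = 1/(1 − f) = 1/0.875 = 8/7.
Single-dose peak C₀ = D/Vd = 800/80 = 10 μg/mL.
Steady-state peak Cmax,ss = C₀·R = 10 × 8/7 ≈ 11.429 μg/mL.
Peak 11.4 μg/mL vs MTC 15 μg/mL: below toxic threshold.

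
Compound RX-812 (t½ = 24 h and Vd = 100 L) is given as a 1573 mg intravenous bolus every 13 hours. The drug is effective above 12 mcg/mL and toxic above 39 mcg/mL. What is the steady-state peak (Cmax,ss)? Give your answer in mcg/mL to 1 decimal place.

50.3 mcg/mL

k = ln2/t½ = ln2/24 ≈ 0.028881 h⁻¹; fraction remaining f = e^(−kτ) = e^(−0.028881×13) ≈ 0.6870.
Accumulation ratio R = 1/(1 − f) ≈ 1/0.3130 ≈ 3.1949.
Each bolus raises the concentration by D/Vd = 1573/100 ≈ 15.730 mcg/mL.
Steady-state peak Cmax,ss = C₀·R ≈ 15.730 × 3.1949 ≈ 50.256 mcg/mL.
Peak 50.3 mcg/mL vs MTC 39 mcg/mL: exceeds toxic threshold.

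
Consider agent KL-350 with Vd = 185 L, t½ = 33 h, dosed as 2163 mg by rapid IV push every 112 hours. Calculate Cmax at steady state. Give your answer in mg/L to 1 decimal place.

Over one 112-h interval, 112/33 ≈ 3.3939 half-lives elapse, leaving f ≈ 0.0951 of each dose.
At steady state, accumulation factor R = 1/(1 − e^(−kτ)) ≈ 1.1051.
Single-dose peak C₀ = D/Vd = 2163/185 ≈ 11.692 mg/L.
Steady-state peak Cmax,ss = C₀·R ≈ 11.692 × 1.1051 ≈ 12.921 mg/L.

12.9 mg/L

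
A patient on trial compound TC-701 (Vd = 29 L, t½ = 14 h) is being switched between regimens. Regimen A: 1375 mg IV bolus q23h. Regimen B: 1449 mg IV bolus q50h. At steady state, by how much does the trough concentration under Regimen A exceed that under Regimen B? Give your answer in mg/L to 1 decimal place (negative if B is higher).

17.7 mg/L

Regimen A: f = (1/2)^(23/14) ≈ 0.3202; Cmin,ss = (1375/29)·f/(1−f) ≈ 22.333 mg/L.
Regimen B: f = (1/2)^(50/14) ≈ 0.0841; Cmin,ss = (1449/29)·f/(1−f) ≈ 4.588 mg/L.
Difference ≈ 22.333 − 4.588 ≈ 17.745 mg/L.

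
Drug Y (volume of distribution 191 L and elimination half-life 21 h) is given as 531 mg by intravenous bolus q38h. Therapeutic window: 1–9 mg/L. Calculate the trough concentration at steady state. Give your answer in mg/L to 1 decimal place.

1.1 mg/L

k = ln2/t½ = ln2/21 ≈ 0.033007 h⁻¹; fraction remaining f = e^(−kτ) = e^(−0.033007×38) ≈ 0.2853.
Each bolus raises the concentration by D/Vd = 531/191 ≈ 2.780 mg/L.
Steady-state trough Cmin,ss = C₀·f/(1−f) ≈ 2.780 × 0.2853/0.7147 ≈ 1.110 mg/L.
Trough 1.1 mg/L vs MEC 1 mg/L: adequate.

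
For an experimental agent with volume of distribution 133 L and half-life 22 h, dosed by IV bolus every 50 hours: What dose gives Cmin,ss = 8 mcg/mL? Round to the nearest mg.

τ/t½ = 50/22 ≈ 2.2727, so f = (1/2)^(50/22) ≈ 0.206938.
Cmin,ss = (D/Vd)·f/(1−f), so D = Cmin,ss·Vd·(1−f)/f.
D = 8 × 133 × (1−f)/f ≈ 8 × 133 × 3.83237 ≈ 4077.64 mg.

4078 mg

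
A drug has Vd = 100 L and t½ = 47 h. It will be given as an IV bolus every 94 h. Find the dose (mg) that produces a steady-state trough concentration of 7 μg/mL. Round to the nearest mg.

τ/t½ = 94/47 ≈ 2, so f = (1/2)^(94/47) ≈ 0.250000.
Cmin,ss = (D/Vd)·f/(1−f), so D = Cmin,ss·Vd·(1−f)/f.
D = 7 × 100 × (1−f)/f ≈ 7 × 100 × 3.00000 ≈ 2100.00 mg.

2100 mg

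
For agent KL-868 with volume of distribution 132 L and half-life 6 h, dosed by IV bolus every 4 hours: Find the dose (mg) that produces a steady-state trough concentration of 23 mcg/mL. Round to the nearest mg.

1783 mg

τ/t½ = 4/6 ≈ 0.66667, so f = (1/2)^(4/6) ≈ 0.629961.
Cmin,ss = (D/Vd)·f/(1−f), so D = Cmin,ss·Vd·(1−f)/f.
D = 23 × 132 × (1−f)/f ≈ 23 × 132 × 0.58740 ≈ 1783.35 mg.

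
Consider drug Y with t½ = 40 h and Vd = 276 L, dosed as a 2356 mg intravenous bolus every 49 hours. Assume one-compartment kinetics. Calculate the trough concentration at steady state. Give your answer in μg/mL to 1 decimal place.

6.4 μg/mL

τ/t½ = 49/40 ≈ 1.225, so fraction remaining f = (1/2)^(49/40) ≈ 0.4278.
Each bolus raises the concentration by D/Vd = 2356/276 ≈ 8.536 μg/mL.
Steady-state trough Cmin,ss = C₀·f/(1−f) ≈ 8.536 × 0.4278/0.5722 ≈ 6.382 μg/mL.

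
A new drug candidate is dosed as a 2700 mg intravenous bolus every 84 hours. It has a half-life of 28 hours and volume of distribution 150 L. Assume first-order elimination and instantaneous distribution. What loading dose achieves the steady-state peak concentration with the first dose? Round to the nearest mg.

3086 mg

f = (1/2)^(84/28) ≈ 0.125000; accumulation ratio R = 1/(1−f) ≈ 1.14286.
Loading dose to hit Cmax,ss on first dose: D_load = D_maint·R ≈ 2700 × 1.14286 ≈ 3085.72 mg.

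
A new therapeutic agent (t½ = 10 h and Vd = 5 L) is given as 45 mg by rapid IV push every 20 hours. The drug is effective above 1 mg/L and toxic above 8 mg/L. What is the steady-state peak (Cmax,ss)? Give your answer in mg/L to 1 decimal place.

12.0 mg/L

The dosing interval is 2 half-lives, so f = 2^(−2) = 0.25.
At steady state, R = 1/(1 − 0.25) = 4/3.
Single-dose peak C₀ = D/Vd = 45/5 = 9 mg/L.
Steady-state peak Cmax,ss = C₀·R = 9 × 4/3 ≈ 12.000 mg/L.
Peak 12.0 mg/L vs MTC 8 mg/L: exceeds toxic threshold.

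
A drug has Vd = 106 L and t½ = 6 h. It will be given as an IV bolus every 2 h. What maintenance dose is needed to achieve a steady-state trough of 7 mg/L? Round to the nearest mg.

193 mg

τ/t½ = 2/6 ≈ 0.33333, so f = (1/2)^(2/6) ≈ 0.793701.
Cmin,ss = (D/Vd)·f/(1−f), so D = Cmin,ss·Vd·(1−f)/f.
D = 7 × 106 × (1−f)/f ≈ 7 × 106 × 0.25992 ≈ 192.86 mg.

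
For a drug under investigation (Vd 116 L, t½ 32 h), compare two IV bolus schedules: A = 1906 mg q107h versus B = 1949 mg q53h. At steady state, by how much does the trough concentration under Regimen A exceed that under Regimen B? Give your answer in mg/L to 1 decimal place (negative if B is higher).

Regimen A: f = (1/2)^(107/32) ≈ 0.0985; Cmin,ss = (1906/116)·f/(1−f) ≈ 1.795 mg/L.
Regimen B: f = (1/2)^(53/32) ≈ 0.3173; Cmin,ss = (1949/116)·f/(1−f) ≈ 7.809 mg/L.
Difference ≈ 1.795 − 7.809 ≈ -6.014 mg/L.

-6.0 mg/L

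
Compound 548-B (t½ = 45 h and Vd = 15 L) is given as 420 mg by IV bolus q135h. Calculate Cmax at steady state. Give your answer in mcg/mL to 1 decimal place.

The dosing interval is 3 half-lives, so f = 2^(−3) = 0.125.
Accumulation ratio R = 1/(1 − f) = 1/0.875 = 8/7.
Single-dose peak C₀ = D/Vd = 420/15 = 28 mcg/mL.
Steady-state peak Cmax,ss = C₀·R = 28 × 8/7 ≈ 32.000 mcg/mL.

32.0 mcg/mL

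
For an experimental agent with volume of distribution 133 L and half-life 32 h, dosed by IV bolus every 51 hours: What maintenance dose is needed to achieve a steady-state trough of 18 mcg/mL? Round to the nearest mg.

4832 mg

τ/t½ = 51/32 ≈ 1.5938, so f = (1/2)^(51/32) ≈ 0.331309.
Cmin,ss = (D/Vd)·f/(1−f), so D = Cmin,ss·Vd·(1−f)/f.
D = 18 × 133 × (1−f)/f ≈ 18 × 133 × 2.01833 ≈ 4831.88 mg.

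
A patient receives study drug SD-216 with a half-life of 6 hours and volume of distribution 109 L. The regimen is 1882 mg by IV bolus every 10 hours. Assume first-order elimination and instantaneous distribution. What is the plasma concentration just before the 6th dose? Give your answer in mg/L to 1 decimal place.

f = (1/2)^(τ/t½) = (1/2)^(10/6) ≈ 0.3150.
C₀ = D/Vd = 1882/109 ≈ 17.266 mg/L.
Before the 6th dose, 5 doses have been given. Superposition: Cmin = C₀·(f + f² + … + f^5).
≈ 17.266 × (0.3150 + 0.0992 + 0.0313 + 0.0098 + 0.0031) ≈ 17.266 × 0.4584 ≈ 7.915 mg/L.

7.9 mg/L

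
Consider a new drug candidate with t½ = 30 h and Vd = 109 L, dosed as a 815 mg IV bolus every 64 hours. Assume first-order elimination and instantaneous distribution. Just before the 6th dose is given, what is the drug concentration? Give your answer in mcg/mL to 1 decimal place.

f = (1/2)^(τ/t½) = (1/2)^(64/30) ≈ 0.2279.
C₀ = D/Vd = 815/109 ≈ 7.477 mcg/mL.
Before the 6th dose, 5 doses have been given. Superposition: Cmin = C₀·(f + f² + … + f^5).
≈ 7.477 × (0.2279 + 0.0519 + 0.0118 + 0.0027 + 0.0006) ≈ 7.477 × 0.2949 ≈ 2.205 mcg/mL.

2.2 mcg/mL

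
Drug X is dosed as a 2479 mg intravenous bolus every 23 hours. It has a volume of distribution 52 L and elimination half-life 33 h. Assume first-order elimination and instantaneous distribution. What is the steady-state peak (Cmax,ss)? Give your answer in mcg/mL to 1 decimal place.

Over one 23-h interval, 23/33 ≈ 0.69697 half-lives elapse, leaving f ≈ 0.6169 of each dose.
Accumulation ratio R = 1/(1 − f) ≈ 1/0.3831 ≈ 2.6103.
Single-dose peak C₀ = D/Vd = 2479/52 ≈ 47.673 mcg/mL.
Steady-state peak Cmax,ss = C₀·R ≈ 47.673 × 2.6103 ≈ 124.441 mcg/mL.

124.4 mcg/mL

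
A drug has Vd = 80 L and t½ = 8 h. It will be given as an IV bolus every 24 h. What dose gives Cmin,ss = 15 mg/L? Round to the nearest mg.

8400 mg

τ/t½ = 24/8 ≈ 3, so f = (1/2)^(24/8) ≈ 0.125000.
Cmin,ss = (D/Vd)·f/(1−f), so D = Cmin,ss·Vd·(1−f)/f.
D = 15 × 80 × (1−f)/f ≈ 15 × 80 × 7.00000 ≈ 8400.00 mg.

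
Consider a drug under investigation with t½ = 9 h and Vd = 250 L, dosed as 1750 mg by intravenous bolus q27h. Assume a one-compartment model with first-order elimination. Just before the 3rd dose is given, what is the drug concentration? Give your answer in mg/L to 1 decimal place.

f = (1/2)^(τ/t½) = (1/2)^(27/9) ≈ 0.1250.
C₀ = D/Vd = 1750/250 ≈ 7.000 mg/L.
Before the 3rd dose, 2 doses have been given. Superposition: Cmin = C₀·(f + f²).
≈ 7.000 × (0.1250 + 0.0156) ≈ 7.000 × 0.1406 ≈ 0.984 mg/L.

1.0 mg/L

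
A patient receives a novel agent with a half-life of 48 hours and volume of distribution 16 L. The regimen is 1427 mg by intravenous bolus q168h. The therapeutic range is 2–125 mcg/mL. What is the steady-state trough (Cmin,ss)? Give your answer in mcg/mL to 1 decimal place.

8.6 mcg/mL

Over one 168-h interval, 168/48 ≈ 3.5 half-lives elapse, leaving f ≈ 0.0884 of each dose.
Single-dose peak C₀ = D/Vd = 1427/16 ≈ 89.188 mcg/mL.
Steady-state trough Cmin,ss = C₀·f/(1−f) ≈ 89.188 × 0.0884/0.9116 ≈ 8.649 mcg/mL.
Trough 8.6 mcg/mL vs MEC 2 mcg/mL: adequate.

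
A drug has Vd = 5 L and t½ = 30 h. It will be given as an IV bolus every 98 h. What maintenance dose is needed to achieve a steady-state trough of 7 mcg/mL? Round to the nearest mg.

302 mg

τ/t½ = 98/30 ≈ 3.2667, so f = (1/2)^(98/30) ≈ 0.103905.
Cmin,ss = (D/Vd)·f/(1−f), so D = Cmin,ss·Vd·(1−f)/f.
D = 7 × 5 × (1−f)/f ≈ 7 × 5 × 8.62418 ≈ 301.85 mg.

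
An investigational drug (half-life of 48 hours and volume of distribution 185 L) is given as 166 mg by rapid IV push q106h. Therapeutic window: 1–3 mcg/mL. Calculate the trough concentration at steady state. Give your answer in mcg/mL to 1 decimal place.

k = ln2/t½ = ln2/48 ≈ 0.014441 h⁻¹; fraction remaining f = e^(−kτ) = e^(−0.014441×106) ≈ 0.2164.
Accumulation ratio R = 1/(1 − f) ≈ 1/0.7836 ≈ 1.2762.
Each bolus raises the concentration by D/Vd = 166/185 ≈ 0.897 mcg/mL.
Steady-state peak Cmax,ss = C₀·R ≈ 0.897 × 1.2762 ≈ 1.145 mcg/mL.
Steady-state trough Cmin,ss = Cmax,ss·f ≈ 1.145 × 0.2164 ≈ 0.248 mcg/mL.
Trough 0.2 mcg/mL vs MEC 1 mcg/mL: subtherapeutic.

0.2 mcg/mL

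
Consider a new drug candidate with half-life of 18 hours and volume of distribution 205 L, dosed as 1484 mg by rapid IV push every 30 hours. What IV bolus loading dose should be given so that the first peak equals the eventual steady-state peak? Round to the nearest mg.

f = (1/2)^(30/18) ≈ 0.314980; accumulation ratio R = 1/(1−f) ≈ 1.45981.
Loading dose to hit Cmax,ss on first dose: D_load = D_maint·R ≈ 1484 × 1.45981 ≈ 2166.36 mg.

2166 mg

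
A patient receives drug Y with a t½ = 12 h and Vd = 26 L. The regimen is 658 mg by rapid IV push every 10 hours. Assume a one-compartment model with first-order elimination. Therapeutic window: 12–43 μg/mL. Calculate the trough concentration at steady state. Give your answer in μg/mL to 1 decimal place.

32.4 μg/mL

k = ln2/t½ = ln2/12 ≈ 0.057762 h⁻¹; fraction remaining f = e^(−kτ) = e^(−0.057762×10) ≈ 0.5612.
Accumulation ratio R = 1/(1 − f) ≈ 1/0.4388 ≈ 2.2789.
Each bolus raises the concentration by D/Vd = 658/26 ≈ 25.308 μg/mL.
Steady-state peak Cmax,ss = C₀·R ≈ 25.308 × 2.2789 ≈ 57.674 μg/mL.
One interval later, Cmin,ss = Cmax,ss·e^(−kτ) ≈ 57.674 × 0.5612 ≈ 32.367 μg/mL.
Trough 32.4 μg/mL vs MEC 12 μg/mL: adequate.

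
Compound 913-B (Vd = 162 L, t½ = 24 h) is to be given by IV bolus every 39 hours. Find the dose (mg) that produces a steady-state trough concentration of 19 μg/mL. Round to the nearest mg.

6416 mg

τ/t½ = 39/24 ≈ 1.625, so f = (1/2)^(39/24) ≈ 0.324210.
Cmin,ss = (D/Vd)·f/(1−f), so D = Cmin,ss·Vd·(1−f)/f.
D = 19 × 162 × (1−f)/f ≈ 19 × 162 × 2.08442 ≈ 6415.84 mg.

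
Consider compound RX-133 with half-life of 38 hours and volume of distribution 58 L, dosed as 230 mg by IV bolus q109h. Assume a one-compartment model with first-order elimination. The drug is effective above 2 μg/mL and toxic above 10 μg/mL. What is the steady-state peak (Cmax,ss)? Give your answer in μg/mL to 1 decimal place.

τ/t½ = 109/38 ≈ 2.8684, so fraction remaining f = (1/2)^(109/38) ≈ 0.1369.
Accumulation ratio R = 1/(1 − f) ≈ 1/0.8631 ≈ 1.1586.
Each bolus raises the concentration by D/Vd = 230/58 ≈ 3.966 μg/mL.
Steady-state peak Cmax,ss = C₀·R ≈ 3.966 × 1.1586 ≈ 4.595 μg/mL.
Peak 4.6 μg/mL vs MTC 10 μg/mL: below toxic threshold.

4.6 μg/mL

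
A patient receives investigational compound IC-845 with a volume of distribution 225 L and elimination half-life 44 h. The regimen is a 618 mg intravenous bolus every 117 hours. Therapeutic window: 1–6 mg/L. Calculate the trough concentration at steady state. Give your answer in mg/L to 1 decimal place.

τ/t½ = 117/44 ≈ 2.6591, so fraction remaining f = (1/2)^(117/44) ≈ 0.1583.
At steady state, accumulation factor R = 1/(1 − e^(−kτ)) ≈ 1.1881.
Single-dose peak C₀ = D/Vd = 618/225 ≈ 2.747 mg/L.
Steady-state peak Cmax,ss = C₀·R ≈ 2.747 × 1.1881 ≈ 3.264 mg/L.
One interval later, Cmin,ss = Cmax,ss·e^(−kτ) ≈ 3.264 × 0.1583 ≈ 0.517 mg/L.
Trough 0.5 mg/L vs MEC 1 mg/L: subtherapeutic.

0.5 mg/L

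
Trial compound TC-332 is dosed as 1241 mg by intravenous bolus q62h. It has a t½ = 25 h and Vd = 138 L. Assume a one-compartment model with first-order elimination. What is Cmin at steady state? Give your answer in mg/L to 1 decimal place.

τ/t½ = 62/25 ≈ 2.48, so fraction remaining f = (1/2)^(62/25) ≈ 0.1792.
At steady state, accumulation factor R = 1/(1 − e^(−kτ)) ≈ 1.2183.
Each bolus raises the concentration by D/Vd = 1241/138 ≈ 8.993 mg/L.
Steady-state peak Cmax,ss = C₀·R ≈ 8.993 × 1.2183 ≈ 10.956 mg/L.
Steady-state trough Cmin,ss = Cmax,ss·f ≈ 10.956 × 0.1792 ≈ 1.963 mg/L.

2.0 mg/L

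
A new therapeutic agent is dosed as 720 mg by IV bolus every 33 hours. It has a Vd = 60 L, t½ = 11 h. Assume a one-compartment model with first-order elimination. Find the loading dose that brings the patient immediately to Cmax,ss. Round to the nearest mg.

f = (1/2)^(33/11) ≈ 0.125000; accumulation ratio R = 1/(1−f) ≈ 1.14286.
Loading dose to hit Cmax,ss on first dose: D_load = D_maint·R ≈ 720 × 1.14286 ≈ 822.86 mg.

823 mg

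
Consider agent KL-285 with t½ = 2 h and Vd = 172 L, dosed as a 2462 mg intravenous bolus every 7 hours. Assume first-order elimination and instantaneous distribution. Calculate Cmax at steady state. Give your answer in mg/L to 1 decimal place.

15.7 mg/L

k = ln2/t½ = ln2/2 ≈ 0.346574 h⁻¹; fraction remaining f = e^(−kτ) = e^(−0.346574×7) ≈ 0.0884.
At steady state, accumulation factor R = 1/(1 − e^(−kτ)) ≈ 1.0970.
Single-dose peak C₀ = D/Vd = 2462/172 ≈ 14.314 mg/L.
Cmax,ss = C₀/(1 − f) ≈ 14.314/0.9116 ≈ 15.702 mg/L.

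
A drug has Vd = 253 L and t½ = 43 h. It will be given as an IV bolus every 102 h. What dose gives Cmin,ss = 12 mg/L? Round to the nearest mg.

12681 mg

τ/t½ = 102/43 ≈ 2.3721, so f = (1/2)^(102/43) ≈ 0.193165.
Cmin,ss = (D/Vd)·f/(1−f), so D = Cmin,ss·Vd·(1−f)/f.
D = 12 × 253 × (1−f)/f ≈ 12 × 253 × 4.17692 ≈ 12681.13 mg.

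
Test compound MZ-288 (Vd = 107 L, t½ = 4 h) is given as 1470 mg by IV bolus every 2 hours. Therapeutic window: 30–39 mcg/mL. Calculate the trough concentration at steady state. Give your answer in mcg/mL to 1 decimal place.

τ/t½ = 2/4 ≈ 0.5, so fraction remaining f = (1/2)^(2/4) ≈ 0.7071.
Single-dose peak C₀ = D/Vd = 1470/107 ≈ 13.738 mcg/mL.
Steady-state trough Cmin,ss = C₀·f/(1−f) ≈ 13.738 × 0.7071/0.2929 ≈ 33.165 mcg/mL.
Trough 33.2 mcg/mL vs MEC 30 mcg/mL: adequate.

33.2 mcg/mL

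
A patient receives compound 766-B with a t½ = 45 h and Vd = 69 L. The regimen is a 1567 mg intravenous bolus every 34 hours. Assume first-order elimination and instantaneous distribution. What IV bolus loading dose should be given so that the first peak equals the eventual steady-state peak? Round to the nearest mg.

3844 mg

f = (1/2)^(34/45) ≈ 0.592318; accumulation ratio R = 1/(1−f) ≈ 2.45289.
Loading dose to hit Cmax,ss on first dose: D_load = D_maint·R ≈ 1567 × 2.45289 ≈ 3843.68 mg.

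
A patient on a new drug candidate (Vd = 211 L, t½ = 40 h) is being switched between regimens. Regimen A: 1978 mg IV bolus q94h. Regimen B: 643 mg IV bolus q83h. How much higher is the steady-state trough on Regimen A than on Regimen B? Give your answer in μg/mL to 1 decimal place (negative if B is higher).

Regimen A: f = (1/2)^(94/40) ≈ 0.1961; Cmin,ss = (1978/211)·f/(1−f) ≈ 2.287 μg/mL.
Regimen B: f = (1/2)^(83/40) ≈ 0.2373; Cmin,ss = (643/211)·f/(1−f) ≈ 0.948 μg/mL.
Difference ≈ 2.287 − 0.948 ≈ 1.339 μg/mL.

1.3 μg/mL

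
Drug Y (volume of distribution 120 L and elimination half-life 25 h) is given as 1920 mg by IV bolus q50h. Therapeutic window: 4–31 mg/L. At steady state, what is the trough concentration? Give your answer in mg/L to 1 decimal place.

5.3 mg/L

τ = 50 h = 2 half-lives, so f = (1/2)^2 = 0.25.
Accumulation ratio R = 1/(1 − f) = 1/0.75 = 4/3.
Single-dose peak C₀ = D/Vd = 1920/120 = 16 mg/L.
Steady-state peak Cmax,ss = C₀·R = 16 × 4/3 ≈ 21.333 mg/L.
Steady-state trough Cmin,ss = Cmax,ss·f ≈ 21.333 × 0.25 ≈ 5.333 mg/L.
Trough 5.3 mg/L vs MEC 4 mg/L: adequate.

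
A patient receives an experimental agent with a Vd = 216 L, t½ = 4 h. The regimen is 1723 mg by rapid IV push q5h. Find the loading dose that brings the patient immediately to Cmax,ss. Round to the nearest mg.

2973 mg

f = (1/2)^(5/4) ≈ 0.420448; accumulation ratio R = 1/(1−f) ≈ 1.72547.
Loading dose to hit Cmax,ss on first dose: D_load = D_maint·R ≈ 1723 × 1.72547 ≈ 2972.98 mg.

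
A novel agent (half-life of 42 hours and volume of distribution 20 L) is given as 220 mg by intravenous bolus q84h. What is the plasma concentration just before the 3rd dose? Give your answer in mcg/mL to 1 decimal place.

f = (1/2)^(τ/t½) = (1/2)^(84/42) ≈ 0.2500.
C₀ = D/Vd = 220/20 ≈ 11.000 mcg/mL.
Before the 3rd dose, 2 doses have been given. Superposition: Cmin = C₀·(f + f²).
≈ 11.000 × (0.2500 + 0.0625) ≈ 11.000 × 0.3125 ≈ 3.438 mcg/mL.

3.4 mcg/mL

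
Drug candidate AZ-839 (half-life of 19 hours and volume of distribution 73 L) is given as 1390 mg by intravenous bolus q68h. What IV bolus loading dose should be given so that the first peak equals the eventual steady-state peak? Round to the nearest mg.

f = (1/2)^(68/19) ≈ 0.083682; accumulation ratio R = 1/(1−f) ≈ 1.09132.
Loading dose to hit Cmax,ss on first dose: D_load = D_maint·R ≈ 1390 × 1.09132 ≈ 1516.93 mg.

1517 mg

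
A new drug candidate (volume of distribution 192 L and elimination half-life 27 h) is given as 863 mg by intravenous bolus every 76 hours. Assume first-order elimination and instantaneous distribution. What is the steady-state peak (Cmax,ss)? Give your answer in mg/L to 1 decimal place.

5.2 mg/L

Over one 76-h interval, 76/27 ≈ 2.8148 half-lives elapse, leaving f ≈ 0.1421 of each dose.
At steady state, accumulation factor R = 1/(1 − e^(−kτ)) ≈ 1.1656.
Single-dose peak C₀ = D/Vd = 863/192 ≈ 4.495 mg/L.
Cmax,ss = C₀/(1 − f) ≈ 4.495/0.8579 ≈ 5.240 mg/L.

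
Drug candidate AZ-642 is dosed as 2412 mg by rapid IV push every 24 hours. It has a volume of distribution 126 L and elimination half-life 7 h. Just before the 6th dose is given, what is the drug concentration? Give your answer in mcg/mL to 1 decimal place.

2.0 mcg/mL

f = (1/2)^(τ/t½) = (1/2)^(24/7) ≈ 0.0929.
C₀ = D/Vd = 2412/126 ≈ 19.143 mcg/mL.
Before the 6th dose, 5 doses have been given. Superposition: Cmin = C₀·(f + f² + … + f^5).
≈ 19.143 × (0.0929 + 0.0086 + 0.0008 + 0.0001 + 0.0000) ≈ 19.143 × 0.1024 ≈ 1.960 mcg/mL.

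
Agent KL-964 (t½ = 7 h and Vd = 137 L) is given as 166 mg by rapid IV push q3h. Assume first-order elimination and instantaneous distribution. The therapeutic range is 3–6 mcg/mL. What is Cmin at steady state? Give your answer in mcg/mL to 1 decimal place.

3.5 mcg/mL

τ/t½ = 3/7 ≈ 0.42857, so fraction remaining f = (1/2)^(3/7) ≈ 0.7430.
Accumulation ratio R = 1/(1 − f) ≈ 1/0.2570 ≈ 3.8911.
Each bolus raises the concentration by D/Vd = 166/137 ≈ 1.212 mcg/mL.
Steady-state peak Cmax,ss = C₀·R ≈ 1.212 × 3.8911 ≈ 4.716 mcg/mL.
Steady-state trough Cmin,ss = Cmax,ss·f ≈ 4.716 × 0.7430 ≈ 3.504 mcg/mL.
Trough 3.5 mcg/mL vs MEC 3 mcg/mL: adequate.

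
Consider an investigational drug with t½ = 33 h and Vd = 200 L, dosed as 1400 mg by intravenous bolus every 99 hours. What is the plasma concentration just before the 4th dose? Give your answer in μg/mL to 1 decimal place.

1.0 μg/mL

f = (1/2)^(τ/t½) = (1/2)^(99/33) ≈ 0.1250.
C₀ = D/Vd = 1400/200 ≈ 7.000 μg/mL.
Before the 4th dose, 3 doses have been given. Superposition: Cmin = C₀·(f + f² + … + f^3).
≈ 7.000 × (0.1250 + 0.0156 + 0.0020) ≈ 7.000 × 0.1426 ≈ 0.998 μg/mL.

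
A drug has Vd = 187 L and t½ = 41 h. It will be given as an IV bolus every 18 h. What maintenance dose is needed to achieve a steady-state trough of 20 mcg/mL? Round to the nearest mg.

1330 mg

τ/t½ = 18/41 ≈ 0.43902, so f = (1/2)^(18/41) ≈ 0.737633.
Cmin,ss = (D/Vd)·f/(1−f), so D = Cmin,ss·Vd·(1−f)/f.
D = 20 × 187 × (1−f)/f ≈ 20 × 187 × 0.35569 ≈ 1330.28 mg.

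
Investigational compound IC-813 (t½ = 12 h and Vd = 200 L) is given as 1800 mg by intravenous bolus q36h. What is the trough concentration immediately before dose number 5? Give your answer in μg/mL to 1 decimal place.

f = (1/2)^(τ/t½) = (1/2)^(36/12) ≈ 0.1250.
C₀ = D/Vd = 1800/200 ≈ 9.000 μg/mL.
Before the 5th dose, 4 doses have been given. Superposition: Cmin = C₀·(f + f² + … + f^4).
≈ 9.000 × (0.1250 + 0.0156 + 0.0020 + 0.0002) ≈ 9.000 × 0.1428 ≈ 1.285 μg/mL.

1.3 μg/mL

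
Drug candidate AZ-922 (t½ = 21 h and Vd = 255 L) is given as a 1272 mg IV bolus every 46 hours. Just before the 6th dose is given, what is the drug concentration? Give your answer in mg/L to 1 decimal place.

f = (1/2)^(τ/t½) = (1/2)^(46/21) ≈ 0.2191.
C₀ = D/Vd = 1272/255 ≈ 4.988 mg/L.
Before the 6th dose, 5 doses have been given. Superposition: Cmin = C₀·(f + f² + … + f^5).
≈ 4.988 × (0.2191 + 0.0480 + 0.0105 + 0.0023 + 0.0005) ≈ 4.988 × 0.2804 ≈ 1.399 mg/L.

1.4 mg/L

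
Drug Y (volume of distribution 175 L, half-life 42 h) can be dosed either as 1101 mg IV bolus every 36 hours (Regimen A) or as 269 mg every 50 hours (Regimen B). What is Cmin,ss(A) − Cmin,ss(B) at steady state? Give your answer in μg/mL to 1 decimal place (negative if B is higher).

Regimen A: f = (1/2)^(36/42) ≈ 0.5520; Cmin,ss = (1101/175)·f/(1−f) ≈ 7.752 μg/mL.
Regimen B: f = (1/2)^(50/42) ≈ 0.4382; Cmin,ss = (269/175)·f/(1−f) ≈ 1.199 μg/mL.
Difference ≈ 7.752 − 1.199 ≈ 6.553 μg/mL.

6.6 μg/mL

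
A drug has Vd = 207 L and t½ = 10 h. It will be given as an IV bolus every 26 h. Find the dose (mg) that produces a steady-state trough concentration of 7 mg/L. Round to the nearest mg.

τ/t½ = 26/10 ≈ 2.6, so f = (1/2)^(26/10) ≈ 0.164938.
Cmin,ss = (D/Vd)·f/(1−f), so D = Cmin,ss·Vd·(1−f)/f.
D = 7 × 207 × (1−f)/f ≈ 7 × 207 × 5.06288 ≈ 7336.11 mg.

7336 mg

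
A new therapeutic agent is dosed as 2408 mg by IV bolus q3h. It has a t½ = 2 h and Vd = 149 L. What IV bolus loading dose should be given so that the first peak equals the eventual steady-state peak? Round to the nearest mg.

f = (1/2)^(3/2) ≈ 0.353553; accumulation ratio R = 1/(1−f) ≈ 1.54692.
Loading dose to hit Cmax,ss on first dose: D_load = D_maint·R ≈ 2408 × 1.54692 ≈ 3724.98 mg.

3725 mg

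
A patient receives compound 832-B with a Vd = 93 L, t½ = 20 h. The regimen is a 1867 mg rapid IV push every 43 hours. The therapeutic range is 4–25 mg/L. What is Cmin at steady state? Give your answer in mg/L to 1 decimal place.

Over one 43-h interval, 43/20 ≈ 2.15 half-lives elapse, leaving f ≈ 0.2253 of each dose.
Accumulation ratio R = 1/(1 − f) ≈ 1/0.7747 ≈ 1.2908.
Each bolus raises the concentration by D/Vd = 1867/93 ≈ 20.075 mg/L.
Steady-state peak Cmax,ss = C₀·R ≈ 20.075 × 1.2908 ≈ 25.913 mg/L.
One interval later, Cmin,ss = Cmax,ss·e^(−kτ) ≈ 25.913 × 0.2253 ≈ 5.838 mg/L.
Trough 5.8 mg/L vs MEC 4 mg/L: adequate.

5.8 mg/L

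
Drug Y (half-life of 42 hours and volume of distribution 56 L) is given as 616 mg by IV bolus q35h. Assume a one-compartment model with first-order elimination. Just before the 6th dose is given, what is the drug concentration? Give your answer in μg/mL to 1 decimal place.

13.3 μg/mL

f = (1/2)^(τ/t½) = (1/2)^(35/42) ≈ 0.5612.
C₀ = D/Vd = 616/56 ≈ 11.000 μg/mL.
Before the 6th dose, 5 doses have been given. Superposition: Cmin = C₀·(f + f² + … + f^5).
≈ 11.000 × (0.5612 + 0.3149 + 0.1767 + 0.0992 + 0.0557) ≈ 11.000 × 1.2077 ≈ 13.285 μg/mL.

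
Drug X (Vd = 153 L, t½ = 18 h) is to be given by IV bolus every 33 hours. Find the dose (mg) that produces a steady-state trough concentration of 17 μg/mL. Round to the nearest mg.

τ/t½ = 33/18 ≈ 1.8333, so f = (1/2)^(33/18) ≈ 0.280616.
Cmin,ss = (D/Vd)·f/(1−f), so D = Cmin,ss·Vd·(1−f)/f.
D = 17 × 153 × (1−f)/f ≈ 17 × 153 × 2.56359 ≈ 6667.90 mg.

6668 mg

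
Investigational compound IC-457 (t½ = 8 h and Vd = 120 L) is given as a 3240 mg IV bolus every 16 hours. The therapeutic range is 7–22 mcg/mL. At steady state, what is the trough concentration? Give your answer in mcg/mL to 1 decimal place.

τ = 16 h = 2 half-lives, so f = (1/2)^2 = 0.25.
At steady state, R = 1/(1 − 0.25) = 4/3.
Single-dose peak C₀ = D/Vd = 3240/120 = 27 mcg/mL.
Steady-state peak Cmax,ss = C₀·R = 27 × 4/3 ≈ 36.000 mcg/mL.
Steady-state trough Cmin,ss = Cmax,ss·f ≈ 36.000 × 0.25 ≈ 9.000 mcg/mL.
Trough 9.0 mcg/mL vs MEC 7 mcg/mL: adequate.

9.0 mcg/mL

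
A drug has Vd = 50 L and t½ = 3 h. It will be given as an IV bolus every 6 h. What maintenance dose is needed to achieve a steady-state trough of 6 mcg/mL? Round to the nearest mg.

τ/t½ = 6/3 ≈ 2, so f = (1/2)^(6/3) ≈ 0.250000.
Cmin,ss = (D/Vd)·f/(1−f), so D = Cmin,ss·Vd·(1−f)/f.
D = 6 × 50 × (1−f)/f ≈ 6 × 50 × 3.00000 ≈ 900.00 mg.

900 mg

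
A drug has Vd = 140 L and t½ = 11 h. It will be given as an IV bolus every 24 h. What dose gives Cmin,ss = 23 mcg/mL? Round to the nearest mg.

11390 mg

τ/t½ = 24/11 ≈ 2.1818, so f = (1/2)^(24/11) ≈ 0.220398.
Cmin,ss = (D/Vd)·f/(1−f), so D = Cmin,ss·Vd·(1−f)/f.
D = 23 × 140 × (1−f)/f ≈ 23 × 140 × 3.53725 ≈ 11389.94 mg.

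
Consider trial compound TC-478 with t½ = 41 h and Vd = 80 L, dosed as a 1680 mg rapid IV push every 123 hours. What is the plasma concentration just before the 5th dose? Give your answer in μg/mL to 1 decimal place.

f = (1/2)^(τ/t½) = (1/2)^(123/41) ≈ 0.1250.
C₀ = D/Vd = 1680/80 ≈ 21.000 μg/mL.
Before the 5th dose, 4 doses have been given. Superposition: Cmin = C₀·(f + f² + … + f^4).
≈ 21.000 × (0.1250 + 0.0156 + 0.0020 + 0.0002) ≈ 21.000 × 0.1428 ≈ 2.999 μg/mL.

3.0 μg/mL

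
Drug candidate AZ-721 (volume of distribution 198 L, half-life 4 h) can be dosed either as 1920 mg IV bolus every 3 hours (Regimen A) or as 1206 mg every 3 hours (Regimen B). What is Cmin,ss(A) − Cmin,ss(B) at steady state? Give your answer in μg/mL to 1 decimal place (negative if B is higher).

Regimen A: f = (1/2)^(3/4) ≈ 0.5946; Cmin,ss = (1920/198)·f/(1−f) ≈ 14.223 μg/mL.
Regimen B: f = (1/2)^(3/4) ≈ 0.5946; Cmin,ss = (1206/198)·f/(1−f) ≈ 8.934 μg/mL.
Difference ≈ 14.223 − 8.934 ≈ 5.289 μg/mL.

5.3 μg/mL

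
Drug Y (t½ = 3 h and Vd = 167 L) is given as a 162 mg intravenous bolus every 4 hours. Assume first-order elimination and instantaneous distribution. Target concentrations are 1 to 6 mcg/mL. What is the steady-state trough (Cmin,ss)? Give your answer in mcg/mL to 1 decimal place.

0.6 mcg/mL

Over one 4-h interval, 4/3 ≈ 1.3333 half-lives elapse, leaving f ≈ 0.3969 of each dose.
Accumulation ratio R = 1/(1 − f) ≈ 1/0.6031 ≈ 1.6581.
Each bolus raises the concentration by D/Vd = 162/167 ≈ 0.970 mcg/mL.
Cmax,ss = C₀/(1 − f) ≈ 0.970/0.6031 ≈ 1.608 mcg/mL.
Steady-state trough Cmin,ss = Cmax,ss·f ≈ 1.608 × 0.3969 ≈ 0.638 mcg/mL.
Trough 0.6 mcg/mL vs MEC 1 mcg/mL: subtherapeutic.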